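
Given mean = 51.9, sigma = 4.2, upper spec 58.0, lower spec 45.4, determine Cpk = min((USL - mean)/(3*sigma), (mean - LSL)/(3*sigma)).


Cpu = (58.0 - 51.9) / (3 * 4.2) = 0.48
Cpl = (51.9 - 45.4) / (3 * 4.2) = 0.52
Cpk = min(0.48, 0.52) = 0.48

0.48


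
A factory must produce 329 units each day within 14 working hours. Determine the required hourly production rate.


Formula: Production Rate = Daily Demand / Available Hours
Rate = 329 units/day / 14 hours/day
Rate = 23.5 units/hour

23.5 units/hour


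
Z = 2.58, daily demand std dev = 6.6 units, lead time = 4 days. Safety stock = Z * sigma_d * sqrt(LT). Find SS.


Formula: SS = z * sigma_d * sqrt(LT)
sqrt(LT) = sqrt(4) = 2.0
SS = 2.58 * 6.6 * 2.0
SS = 34.1 units

34.1 units


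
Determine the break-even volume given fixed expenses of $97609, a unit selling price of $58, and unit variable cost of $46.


Formula: BEQ = Fixed Costs / (Price - Variable Cost)
Contribution margin = $58 - $46 = $12/unit
BEQ = ceil($97609 / $12/unit) = ceil(8134.08) = 8135 units

8135 units


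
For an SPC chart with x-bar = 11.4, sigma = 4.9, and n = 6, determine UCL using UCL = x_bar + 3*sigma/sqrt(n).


UCL = 11.4 + 3 * 4.9 / sqrt(6)

17.4


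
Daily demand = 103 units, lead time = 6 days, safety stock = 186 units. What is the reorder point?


Formula: ROP = (Daily Demand * Lead Time) + Safety Stock
Demand during lead time = 103 * 6 = 618 units
ROP = 618 + 186 = 804 units

804 units


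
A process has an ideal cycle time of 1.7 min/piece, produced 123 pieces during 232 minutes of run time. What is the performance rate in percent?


Formula: Performance = (Ideal CT * Total Count) / Run Time * 100
Ideal output time = 1.7 * 123 = 209.1 min
Performance = 209.1 / 232 * 100 = 90.1%

90.1%


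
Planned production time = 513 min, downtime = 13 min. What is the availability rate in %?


Formula: Availability = (Planned Time - Downtime) / Planned Time * 100
Uptime = 513 - 13 = 500 min
Availability = 500 / 513 * 100 = 97.5%

97.5%


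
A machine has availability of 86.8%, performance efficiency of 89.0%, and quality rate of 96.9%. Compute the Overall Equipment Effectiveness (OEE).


Formula: OEE = Availability * Performance * Quality / 10000
A * P = 86.8% * 89.0% / 100 = 77.25%
OEE = 77.25% * 96.9% / 100 = 74.9%

74.9%


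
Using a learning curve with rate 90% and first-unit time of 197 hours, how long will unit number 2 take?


Formula: T_n = T_1 * (learning_rate)^(log2(n)) where learning_rate = rate/100
Doublings = log2(2) = 1
T_n = 197 * 0.9^1
T_n = 197 * 0.9 = 177.3 hours

177.3 hours


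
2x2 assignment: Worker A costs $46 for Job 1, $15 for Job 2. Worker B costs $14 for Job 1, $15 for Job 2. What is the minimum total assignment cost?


Option 1: A->1 + B->2 = $46 + $15 = $61
Option 2: A->2 + B->1 = $15 + $14 = $29
Min cost = min($61, $29) = $29

$29


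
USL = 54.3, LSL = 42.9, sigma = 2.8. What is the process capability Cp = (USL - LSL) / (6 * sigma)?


Cp = (54.3 - 42.9) / (6 * 2.8)

0.68


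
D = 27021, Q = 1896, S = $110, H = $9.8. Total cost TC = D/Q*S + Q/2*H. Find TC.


TC = 27021/1896 * 110 + 1896/2 * 9.8

$10858.07


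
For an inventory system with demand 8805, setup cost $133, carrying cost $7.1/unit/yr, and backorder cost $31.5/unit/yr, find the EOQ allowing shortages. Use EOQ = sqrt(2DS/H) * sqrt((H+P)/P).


Formula: EOQ* = sqrt(2DS/H) * sqrt((H+P)/P)
Base EOQ = sqrt(2*8805*133/7.1) = 574.35 units
Correction = sqrt((7.1+31.5)/31.5) = 1.10698
EOQ* = 574.35 * 1.10698 = 635.8 units

635.8 units


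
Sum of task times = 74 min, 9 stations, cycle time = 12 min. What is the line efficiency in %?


Formula: Efficiency = Sum of Task Times / (N_stations * CT) * 100
Total station capacity = 9 stations * 12 min = 108 min
Efficiency = 74 / 108 * 100 = 68.5%

68.5%


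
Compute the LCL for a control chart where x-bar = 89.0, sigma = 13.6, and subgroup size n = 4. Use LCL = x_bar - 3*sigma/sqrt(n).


LCL = 89.0 - 3 * 13.6 / sqrt(4)

68.6


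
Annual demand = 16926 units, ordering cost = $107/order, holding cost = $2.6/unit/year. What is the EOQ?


Formula: EOQ = sqrt(2 * D * S / H)
Numerator: 2 * 16926 * 107 = 3622164
2DS/H = 3622164 / 2.6 = 1393140.0
EOQ = sqrt(1393140.0) = 1180.3 units

1180.3 units


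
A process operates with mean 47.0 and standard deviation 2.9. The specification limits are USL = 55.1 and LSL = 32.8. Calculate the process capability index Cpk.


Cpu = (55.1 - 47.0) / (3 * 2.9) = 0.93
Cpl = (47.0 - 32.8) / (3 * 2.9) = 1.63
Cpk = min(0.93, 1.63) = 0.93

0.93


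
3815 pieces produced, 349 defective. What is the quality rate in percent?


Formula: Quality Rate = Good Pieces / Total Pieces * 100
Good pieces = 3815 - 349 = 3466
QR = 3466 / 3815 * 100 = 90.9%

90.9%


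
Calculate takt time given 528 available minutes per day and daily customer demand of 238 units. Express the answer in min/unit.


Formula: Takt Time = Available Production Time / Customer Demand
Takt = 528 min/day / 238 units/day
Takt = 2.22 min/unit

2.22 min/unit


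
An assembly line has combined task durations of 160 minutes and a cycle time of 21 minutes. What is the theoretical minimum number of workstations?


Formula: N_min = ceil(Sum of Task Times / Cycle Time)
N_min = ceil(160 min / 21 min) = ceil(7.619)
N_min = 8 stations

8


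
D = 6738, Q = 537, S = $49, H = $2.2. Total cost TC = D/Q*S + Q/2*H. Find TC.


TC = 6738/537 * 49 + 537/2 * 2.2

$1205.53


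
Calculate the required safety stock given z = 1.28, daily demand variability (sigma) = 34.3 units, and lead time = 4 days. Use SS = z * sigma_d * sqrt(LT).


Formula: SS = z * sigma_d * sqrt(LT)
sqrt(LT) = sqrt(4) = 2.0
SS = 1.28 * 34.3 * 2.0
SS = 87.8 units

87.8 units


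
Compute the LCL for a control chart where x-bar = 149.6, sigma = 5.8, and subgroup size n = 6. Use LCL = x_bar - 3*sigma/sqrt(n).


LCL = 149.6 - 3 * 5.8 / sqrt(6)

142.5


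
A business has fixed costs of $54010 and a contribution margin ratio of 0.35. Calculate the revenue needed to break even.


Formula: BER = Fixed Costs / Contribution Margin Ratio
BER = $54010 / 0.35
BER = $154314.29 (to the nearest cent)

$154314.29


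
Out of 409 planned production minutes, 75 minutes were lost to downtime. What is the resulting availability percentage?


Formula: Availability = (Planned Time - Downtime) / Planned Time * 100
Uptime = 409 - 75 = 334 min
Availability = 334 / 409 * 100 = 81.7%

81.7%


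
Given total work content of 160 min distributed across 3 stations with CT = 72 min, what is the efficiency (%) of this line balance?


Formula: Efficiency = Sum of Task Times / (N_stations * CT) * 100
Total station capacity = 3 stations * 72 min = 216 min
Efficiency = 160 / 216 * 100 = 74.1%

74.1%


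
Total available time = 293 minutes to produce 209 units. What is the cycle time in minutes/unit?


Formula: CT = Available Time / Number of Units
CT = 293 min / 209 units
CT = 1.4 min/unit

1.4 min/unit


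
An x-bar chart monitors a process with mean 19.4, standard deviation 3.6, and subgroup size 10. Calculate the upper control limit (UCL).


UCL = 19.4 + 3 * 3.6 / sqrt(10)

22.82


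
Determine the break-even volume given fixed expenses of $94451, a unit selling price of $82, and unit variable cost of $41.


Formula: BEQ = Fixed Costs / (Price - Variable Cost)
Contribution margin = $82 - $41 = $41/unit
BEQ = ceil($94451 / $41/unit) = ceil(2303.68) = 2304 units

2304 units


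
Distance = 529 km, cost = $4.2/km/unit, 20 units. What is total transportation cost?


TC = dist * cost * units = 529 * 4.2 * 20 = $44436.00

$44436.00


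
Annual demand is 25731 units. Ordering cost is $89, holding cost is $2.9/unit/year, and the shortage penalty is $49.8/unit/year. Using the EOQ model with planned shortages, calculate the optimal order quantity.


Formula: EOQ* = sqrt(2DS/H) * sqrt((H+P)/P)
Base EOQ = sqrt(2*25731*89/2.9) = 1256.72 units
Correction = sqrt((2.9+49.8)/49.8) = 1.0287
EOQ* = 1256.72 * 1.0287 = 1292.8 units

1292.8 units


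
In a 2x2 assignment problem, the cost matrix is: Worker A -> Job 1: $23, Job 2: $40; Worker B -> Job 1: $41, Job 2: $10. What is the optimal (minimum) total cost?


Option 1: A->1 + B->2 = $23 + $10 = $33
Option 2: A->2 + B->1 = $40 + $41 = $81
Min cost = min($33, $81) = $33

$33


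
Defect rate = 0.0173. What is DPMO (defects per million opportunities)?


DPMO = defect_rate * 1000000 = 0.0173 * 1000000

17300


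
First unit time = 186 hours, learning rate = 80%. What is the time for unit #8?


Formula: T_n = T_1 * (learning_rate)^(log2(n)) where learning_rate = rate/100
Doublings = log2(8) = 3
T_n = 186 * 0.8^3
T_n = 186 * 0.512 = 95.2 hours

95.2 hours


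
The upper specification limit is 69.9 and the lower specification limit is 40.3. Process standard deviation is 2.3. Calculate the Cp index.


Cp = (69.9 - 40.3) / (6 * 2.3)

2.14


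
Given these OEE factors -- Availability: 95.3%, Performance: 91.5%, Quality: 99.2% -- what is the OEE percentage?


Formula: OEE = Availability * Performance * Quality / 10000
A * P = 95.3% * 91.5% / 100 = 87.2%
OEE = 87.2% * 99.2% / 100 = 86.5%

86.5%


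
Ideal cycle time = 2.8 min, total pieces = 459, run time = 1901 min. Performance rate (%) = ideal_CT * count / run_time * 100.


Formula: Performance = (Ideal CT * Total Count) / Run Time * 100
Ideal output time = 2.8 * 459 = 1285.2 min
Performance = 1285.2 / 1901 * 100 = 67.6%

67.6%


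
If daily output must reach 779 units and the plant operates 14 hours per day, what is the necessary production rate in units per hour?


Formula: Production Rate = Daily Demand / Available Hours
Rate = 779 units/day / 14 hours/day
Rate = 55.6 units/hour

55.6 units/hour


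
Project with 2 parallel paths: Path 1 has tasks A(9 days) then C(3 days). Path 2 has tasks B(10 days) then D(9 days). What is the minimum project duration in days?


Path 1 = 9 + 3 = 12 days
Path 2 = 10 + 9 = 19 days
Duration = max(12, 19) = 19 days

19 days


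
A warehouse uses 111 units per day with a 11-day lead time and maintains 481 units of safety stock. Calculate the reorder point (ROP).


Formula: ROP = (Daily Demand * Lead Time) + Safety Stock
Demand during lead time = 111 * 11 = 1221 units
ROP = 1221 + 481 = 1702 units

1702 units


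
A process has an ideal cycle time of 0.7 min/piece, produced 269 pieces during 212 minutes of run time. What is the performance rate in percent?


Formula: Performance = (Ideal CT * Total Count) / Run Time * 100
Ideal output time = 0.7 * 269 = 188.3 min
Performance = 188.3 / 212 * 100 = 88.8%

88.8%


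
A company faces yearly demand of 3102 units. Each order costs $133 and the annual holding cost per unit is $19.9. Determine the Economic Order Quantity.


Formula: EOQ = sqrt(2 * D * S / H)
Numerator: 2 * 3102 * 133 = 825132
2DS/H = 825132 / 19.9 = 41463.9
EOQ = sqrt(41463.9) = 203.6 units

203.6 units


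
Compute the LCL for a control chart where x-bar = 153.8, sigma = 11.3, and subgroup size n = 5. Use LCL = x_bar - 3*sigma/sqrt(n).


LCL = 153.8 - 3 * 11.3 / sqrt(5)

138.64


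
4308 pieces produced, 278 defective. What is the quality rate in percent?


Formula: Quality Rate = Good Pieces / Total Pieces * 100
Good pieces = 4308 - 278 = 4030
QR = 4030 / 4308 * 100 = 93.5%

93.5%


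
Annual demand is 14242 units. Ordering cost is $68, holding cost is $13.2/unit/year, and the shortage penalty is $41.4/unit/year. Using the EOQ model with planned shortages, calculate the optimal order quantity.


Formula: EOQ* = sqrt(2DS/H) * sqrt((H+P)/P)
Base EOQ = sqrt(2*14242*68/13.2) = 383.06 units
Correction = sqrt((13.2+41.4)/41.4) = 1.14841
EOQ* = 383.06 * 1.14841 = 439.9 units

439.9 units


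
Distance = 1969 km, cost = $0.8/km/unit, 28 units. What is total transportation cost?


TC = dist * cost * units = 1969 * 0.8 * 28 = $44105.60

$44105.60


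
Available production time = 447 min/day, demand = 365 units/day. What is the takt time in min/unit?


Formula: Takt Time = Available Production Time / Customer Demand
Takt = 447 min/day / 365 units/day
Takt = 1.22 min/unit

1.22 min/unit


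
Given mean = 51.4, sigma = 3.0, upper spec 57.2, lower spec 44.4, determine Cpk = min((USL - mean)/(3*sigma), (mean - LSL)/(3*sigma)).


Cpu = (57.2 - 51.4) / (3 * 3.0) = 0.64
Cpl = (51.4 - 44.4) / (3 * 3.0) = 0.78
Cpk = min(0.64, 0.78) = 0.64

0.64


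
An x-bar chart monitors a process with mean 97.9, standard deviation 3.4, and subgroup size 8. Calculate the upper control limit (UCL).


UCL = 97.9 + 3 * 3.4 / sqrt(8)

101.51


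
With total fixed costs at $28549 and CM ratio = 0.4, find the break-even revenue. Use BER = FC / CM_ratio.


Formula: BER = Fixed Costs / Contribution Margin Ratio
BER = $28549 / 0.4
BER = $71372.50 (to the nearest cent)

$71372.50


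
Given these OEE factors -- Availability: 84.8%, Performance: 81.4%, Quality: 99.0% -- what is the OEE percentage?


Formula: OEE = Availability * Performance * Quality / 10000
A * P = 84.8% * 81.4% / 100 = 69.03%
OEE = 69.03% * 99.0% / 100 = 68.3%

68.3%


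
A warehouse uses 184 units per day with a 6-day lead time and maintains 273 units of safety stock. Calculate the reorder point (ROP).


Formula: ROP = (Daily Demand * Lead Time) + Safety Stock
Demand during lead time = 184 * 6 = 1104 units
ROP = 1104 + 273 = 1377 units

1377 units


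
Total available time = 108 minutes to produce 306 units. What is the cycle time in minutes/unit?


Formula: CT = Available Time / Number of Units
CT = 108 min / 306 units
CT = 0.35 min/unit

0.35 min/unit


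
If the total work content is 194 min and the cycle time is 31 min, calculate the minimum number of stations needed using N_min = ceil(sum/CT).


Formula: N_min = ceil(Sum of Task Times / Cycle Time)
N_min = ceil(194 min / 31 min) = ceil(6.2581)
N_min = 7 stations

7


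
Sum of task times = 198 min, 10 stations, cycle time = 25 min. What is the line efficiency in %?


Formula: Efficiency = Sum of Task Times / (N_stations * CT) * 100
Total station capacity = 10 stations * 25 min = 250 min
Efficiency = 198 / 250 * 100 = 79.2%

79.2%


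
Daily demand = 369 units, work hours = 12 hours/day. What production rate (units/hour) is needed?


Formula: Production Rate = Daily Demand / Available Hours
Rate = 369 units/day / 12 hours/day
Rate = 30.8 units/hour

30.8 units/hour


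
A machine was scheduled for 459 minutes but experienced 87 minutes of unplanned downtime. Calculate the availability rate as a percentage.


Formula: Availability = (Planned Time - Downtime) / Planned Time * 100
Uptime = 459 - 87 = 372 min
Availability = 372 / 459 * 100 = 81.0%

81.0%


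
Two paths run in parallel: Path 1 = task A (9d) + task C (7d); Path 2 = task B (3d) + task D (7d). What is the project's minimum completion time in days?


Path 1 = 9 + 7 = 16 days
Path 2 = 3 + 7 = 10 days
Duration = max(16, 10) = 16 days

16 days


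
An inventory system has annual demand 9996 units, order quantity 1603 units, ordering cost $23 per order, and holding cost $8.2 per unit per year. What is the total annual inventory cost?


TC = 9996/1603 * 23 + 1603/2 * 8.2

$6715.72


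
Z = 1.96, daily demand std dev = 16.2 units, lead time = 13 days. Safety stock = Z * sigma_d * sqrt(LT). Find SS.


Formula: SS = z * sigma_d * sqrt(LT)
sqrt(LT) = sqrt(13) = 3.6056
SS = 1.96 * 16.2 * 3.6056
SS = 114.5 units

114.5 units


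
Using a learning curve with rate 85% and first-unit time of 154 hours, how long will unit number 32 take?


Formula: T_n = T_1 * (learning_rate)^(log2(n)) where learning_rate = rate/100
Doublings = log2(32) = 5
T_n = 154 * 0.85^5
T_n = 154 * 0.4437 = 68.3 hours

68.3 hours


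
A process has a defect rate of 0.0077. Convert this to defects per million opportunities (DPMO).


DPMO = defect_rate * 1000000 = 0.0077 * 1000000

7700


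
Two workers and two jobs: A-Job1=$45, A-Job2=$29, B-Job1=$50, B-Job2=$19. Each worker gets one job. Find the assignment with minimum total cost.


Option 1: A->1 + B->2 = $45 + $19 = $64
Option 2: A->2 + B->1 = $29 + $50 = $79
Min cost = min($64, $79) = $64

$64


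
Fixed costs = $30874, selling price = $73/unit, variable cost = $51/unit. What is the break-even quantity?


Formula: BEQ = Fixed Costs / (Price - Variable Cost)
Contribution margin = $73 - $51 = $22/unit
BEQ = ceil($30874 / $22/unit) = ceil(1403.36) = 1404 units

1404 units


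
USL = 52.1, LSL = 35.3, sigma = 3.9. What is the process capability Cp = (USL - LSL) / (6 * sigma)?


Cp = (52.1 - 35.3) / (6 * 3.9)

0.72


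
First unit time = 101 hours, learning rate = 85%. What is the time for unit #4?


Formula: T_n = T_1 * (learning_rate)^(log2(n)) where learning_rate = rate/100
Doublings = log2(4) = 2
T_n = 101 * 0.85^2
T_n = 101 * 0.7225 = 73.0 hours

73.0 hours


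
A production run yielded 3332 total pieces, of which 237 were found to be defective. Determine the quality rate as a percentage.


Formula: Quality Rate = Good Pieces / Total Pieces * 100
Good pieces = 3332 - 237 = 3095
QR = 3095 / 3332 * 100 = 92.9%

92.9%


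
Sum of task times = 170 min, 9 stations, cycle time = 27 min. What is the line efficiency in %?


Formula: Efficiency = Sum of Task Times / (N_stations * CT) * 100
Total station capacity = 9 stations * 27 min = 243 min
Efficiency = 170 / 243 * 100 = 70.0%

70.0%


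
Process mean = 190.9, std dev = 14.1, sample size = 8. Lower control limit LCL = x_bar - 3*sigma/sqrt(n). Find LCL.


LCL = 190.9 - 3 * 14.1 / sqrt(8)

175.94


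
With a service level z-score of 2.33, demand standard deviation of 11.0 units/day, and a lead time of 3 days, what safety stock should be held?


Formula: SS = z * sigma_d * sqrt(LT)
sqrt(LT) = sqrt(3) = 1.7321
SS = 2.33 * 11.0 * 1.7321
SS = 44.4 units

44.4 units


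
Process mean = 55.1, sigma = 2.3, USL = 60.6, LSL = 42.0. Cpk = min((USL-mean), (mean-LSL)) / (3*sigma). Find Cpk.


Cpu = (60.6 - 55.1) / (3 * 2.3) = 0.8
Cpl = (55.1 - 42.0) / (3 * 2.3) = 1.9
Cpk = min(0.8, 1.9) = 0.8

0.8


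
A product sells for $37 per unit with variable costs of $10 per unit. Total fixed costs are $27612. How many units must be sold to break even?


Formula: BEQ = Fixed Costs / (Price - Variable Cost)
Contribution margin = $37 - $10 = $27/unit
BEQ = ceil($27612 / $27/unit) = ceil(1022.67) = 1023 units

1023 units


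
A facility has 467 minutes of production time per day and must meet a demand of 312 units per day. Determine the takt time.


Formula: Takt Time = Available Production Time / Customer Demand
Takt = 467 min/day / 312 units/day
Takt = 1.5 min/unit

1.5 min/unit


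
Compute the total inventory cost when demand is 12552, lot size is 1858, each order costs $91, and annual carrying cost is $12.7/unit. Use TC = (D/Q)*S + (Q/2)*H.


TC = 12552/1858 * 91 + 1858/2 * 12.7

$12413.06


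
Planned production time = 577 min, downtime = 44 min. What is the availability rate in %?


Formula: Availability = (Planned Time - Downtime) / Planned Time * 100
Uptime = 577 - 44 = 533 min
Availability = 533 / 577 * 100 = 92.4%

92.4%


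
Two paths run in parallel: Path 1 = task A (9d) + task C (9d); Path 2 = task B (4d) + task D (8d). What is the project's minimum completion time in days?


Path 1 = 9 + 9 = 18 days
Path 2 = 4 + 8 = 12 days
Duration = max(18, 12) = 18 days

18 days


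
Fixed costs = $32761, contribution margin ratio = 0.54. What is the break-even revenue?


Formula: BER = Fixed Costs / Contribution Margin Ratio
BER = $32761 / 0.54
BER = $60668.52 (to the nearest cent)

$60668.52


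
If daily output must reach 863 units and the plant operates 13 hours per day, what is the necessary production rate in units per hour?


Formula: Production Rate = Daily Demand / Available Hours
Rate = 863 units/day / 13 hours/day
Rate = 66.4 units/hour

66.4 units/hour


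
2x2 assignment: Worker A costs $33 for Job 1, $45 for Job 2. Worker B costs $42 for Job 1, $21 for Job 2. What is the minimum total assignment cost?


Option 1: A->1 + B->2 = $33 + $21 = $54
Option 2: A->2 + B->1 = $45 + $42 = $87
Min cost = min($54, $87) = $54

$54


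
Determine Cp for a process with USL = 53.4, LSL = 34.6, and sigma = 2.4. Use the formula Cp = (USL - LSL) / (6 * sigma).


Cp = (53.4 - 34.6) / (6 * 2.4)

1.31


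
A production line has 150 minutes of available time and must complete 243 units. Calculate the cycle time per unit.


Formula: CT = Available Time / Number of Units
CT = 150 min / 243 units
CT = 0.62 min/unit

0.62 min/unit


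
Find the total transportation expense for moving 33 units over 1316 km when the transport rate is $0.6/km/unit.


TC = dist * cost * units = 1316 * 0.6 * 33 = $26056.80

$26056.80


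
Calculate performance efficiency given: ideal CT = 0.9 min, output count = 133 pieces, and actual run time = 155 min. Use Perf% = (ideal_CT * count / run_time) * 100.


Formula: Performance = (Ideal CT * Total Count) / Run Time * 100
Ideal output time = 0.9 * 133 = 119.7 min
Performance = 119.7 / 155 * 100 = 77.2%

77.2%


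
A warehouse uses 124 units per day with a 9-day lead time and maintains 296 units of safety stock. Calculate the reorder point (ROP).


Formula: ROP = (Daily Demand * Lead Time) + Safety Stock
Demand during lead time = 124 * 9 = 1116 units
ROP = 1116 + 296 = 1412 units

1412 units


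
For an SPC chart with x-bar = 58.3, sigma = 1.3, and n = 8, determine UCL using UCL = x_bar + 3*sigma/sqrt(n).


UCL = 58.3 + 3 * 1.3 / sqrt(8)

59.68


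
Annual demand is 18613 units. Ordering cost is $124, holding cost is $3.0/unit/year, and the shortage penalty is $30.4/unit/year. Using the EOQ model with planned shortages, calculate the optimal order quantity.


Formula: EOQ* = sqrt(2DS/H) * sqrt((H+P)/P)
Base EOQ = sqrt(2*18613*124/3.0) = 1240.43 units
Correction = sqrt((3.0+30.4)/30.4) = 1.04818
EOQ* = 1240.43 * 1.04818 = 1300.2 units

1300.2 units


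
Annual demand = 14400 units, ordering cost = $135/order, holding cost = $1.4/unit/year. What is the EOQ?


Formula: EOQ = sqrt(2 * D * S / H)
Numerator: 2 * 14400 * 135 = 3888000
2DS/H = 3888000 / 1.4 = 2777142.9
EOQ = sqrt(2777142.9) = 1666.5 units

1666.5 units


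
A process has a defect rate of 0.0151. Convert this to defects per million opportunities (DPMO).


DPMO = defect_rate * 1000000 = 0.0151 * 1000000

15100


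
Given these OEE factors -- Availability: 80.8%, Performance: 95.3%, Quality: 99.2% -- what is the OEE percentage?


Formula: OEE = Availability * Performance * Quality / 10000
A * P = 80.8% * 95.3% / 100 = 77.0%
OEE = 77.0% * 99.2% / 100 = 76.4%

76.4%


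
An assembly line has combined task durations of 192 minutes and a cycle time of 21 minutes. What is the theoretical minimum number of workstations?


Formula: N_min = ceil(Sum of Task Times / Cycle Time)
N_min = ceil(192 min / 21 min) = ceil(9.1429)
N_min = 10 stations

10


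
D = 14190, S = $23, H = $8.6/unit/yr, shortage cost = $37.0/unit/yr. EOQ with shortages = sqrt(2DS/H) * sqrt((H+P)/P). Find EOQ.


Formula: EOQ* = sqrt(2DS/H) * sqrt((H+P)/P)
Base EOQ = sqrt(2*14190*23/8.6) = 275.5 units
Correction = sqrt((8.6+37.0)/37.0) = 1.11015
EOQ* = 275.5 * 1.11015 = 305.8 units

305.8 units


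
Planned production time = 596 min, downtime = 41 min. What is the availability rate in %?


Formula: Availability = (Planned Time - Downtime) / Planned Time * 100
Uptime = 596 - 41 = 555 min
Availability = 555 / 596 * 100 = 93.1%

93.1%


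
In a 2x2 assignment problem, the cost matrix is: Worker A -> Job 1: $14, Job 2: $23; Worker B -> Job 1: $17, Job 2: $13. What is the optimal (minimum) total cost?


Option 1: A->1 + B->2 = $14 + $13 = $27
Option 2: A->2 + B->1 = $23 + $17 = $40
Min cost = min($27, $40) = $27

$27


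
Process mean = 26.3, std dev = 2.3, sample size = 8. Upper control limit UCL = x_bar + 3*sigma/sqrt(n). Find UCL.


UCL = 26.3 + 3 * 2.3 / sqrt(8)

28.74


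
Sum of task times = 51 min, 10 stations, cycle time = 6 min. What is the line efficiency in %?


Formula: Efficiency = Sum of Task Times / (N_stations * CT) * 100
Total station capacity = 10 stations * 6 min = 60 min
Efficiency = 51 / 60 * 100 = 85.0%

85.0%


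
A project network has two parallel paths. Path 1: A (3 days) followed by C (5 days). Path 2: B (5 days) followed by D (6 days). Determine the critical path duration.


Path 1 = 3 + 5 = 8 days
Path 2 = 5 + 6 = 11 days
Duration = max(8, 11) = 11 days

11 days


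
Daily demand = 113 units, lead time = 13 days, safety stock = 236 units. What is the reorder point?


Formula: ROP = (Daily Demand * Lead Time) + Safety Stock
Demand during lead time = 113 * 13 = 1469 units
ROP = 1469 + 236 = 1705 units

1705 units


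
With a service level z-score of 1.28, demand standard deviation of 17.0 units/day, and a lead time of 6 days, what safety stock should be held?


Formula: SS = z * sigma_d * sqrt(LT)
sqrt(LT) = sqrt(6) = 2.4495
SS = 1.28 * 17.0 * 2.4495
SS = 53.3 units

53.3 units


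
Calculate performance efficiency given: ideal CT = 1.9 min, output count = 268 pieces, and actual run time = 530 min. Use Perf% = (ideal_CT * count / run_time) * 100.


Formula: Performance = (Ideal CT * Total Count) / Run Time * 100
Ideal output time = 1.9 * 268 = 509.2 min
Performance = 509.2 / 530 * 100 = 96.1%

96.1%


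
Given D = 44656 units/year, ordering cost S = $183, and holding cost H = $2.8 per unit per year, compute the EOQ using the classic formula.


Formula: EOQ = sqrt(2 * D * S / H)
Numerator: 2 * 44656 * 183 = 16344096
2DS/H = 16344096 / 2.8 = 5837177.1
EOQ = sqrt(5837177.1) = 2416.0 units

2416.0 units


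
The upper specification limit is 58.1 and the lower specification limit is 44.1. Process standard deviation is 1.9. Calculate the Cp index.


Cp = (58.1 - 44.1) / (6 * 1.9)

1.23


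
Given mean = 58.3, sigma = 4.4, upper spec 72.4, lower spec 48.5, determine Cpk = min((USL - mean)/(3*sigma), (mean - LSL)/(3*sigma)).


Cpu = (72.4 - 58.3) / (3 * 4.4) = 1.07
Cpl = (58.3 - 48.5) / (3 * 4.4) = 0.74
Cpk = min(1.07, 0.74) = 0.74

0.74


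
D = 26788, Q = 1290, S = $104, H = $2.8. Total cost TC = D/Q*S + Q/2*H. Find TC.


TC = 26788/1290 * 104 + 1290/2 * 2.8

$3965.65


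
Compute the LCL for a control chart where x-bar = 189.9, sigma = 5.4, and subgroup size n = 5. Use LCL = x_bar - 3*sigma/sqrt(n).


LCL = 189.9 - 3 * 5.4 / sqrt(5)

182.66


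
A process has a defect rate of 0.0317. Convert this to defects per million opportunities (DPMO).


DPMO = defect_rate * 1000000 = 0.0317 * 1000000

31700


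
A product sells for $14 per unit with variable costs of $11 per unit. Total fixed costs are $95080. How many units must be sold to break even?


Formula: BEQ = Fixed Costs / (Price - Variable Cost)
Contribution margin = $14 - $11 = $3/unit
BEQ = ceil($95080 / $3/unit) = ceil(31693.33) = 31694 units

31694 units


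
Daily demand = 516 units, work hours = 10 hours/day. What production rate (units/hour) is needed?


Formula: Production Rate = Daily Demand / Available Hours
Rate = 516 units/day / 10 hours/day
Rate = 51.6 units/hour

51.6 units/hour


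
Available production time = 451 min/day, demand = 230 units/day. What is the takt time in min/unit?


Formula: Takt Time = Available Production Time / Customer Demand
Takt = 451 min/day / 230 units/day
Takt = 1.96 min/unit

1.96 min/unit


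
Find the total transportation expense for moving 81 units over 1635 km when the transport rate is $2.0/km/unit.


TC = dist * cost * units = 1635 * 2.0 * 81 = $264870.00

$264870.00


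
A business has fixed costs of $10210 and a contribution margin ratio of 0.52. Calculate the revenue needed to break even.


Formula: BER = Fixed Costs / Contribution Margin Ratio
BER = $10210 / 0.52
BER = $19634.62 (to the nearest cent)

$19634.62


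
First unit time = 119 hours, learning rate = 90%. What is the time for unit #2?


Formula: T_n = T_1 * (learning_rate)^(log2(n)) where learning_rate = rate/100
Doublings = log2(2) = 1
T_n = 119 * 0.9^1
T_n = 119 * 0.9 = 107.1 hours

107.1 hours


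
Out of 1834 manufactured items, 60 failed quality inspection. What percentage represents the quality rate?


Formula: Quality Rate = Good Pieces / Total Pieces * 100
Good pieces = 1834 - 60 = 1774
QR = 1774 / 1834 * 100 = 96.7%

96.7%


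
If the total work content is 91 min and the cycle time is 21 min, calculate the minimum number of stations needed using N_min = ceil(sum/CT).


Formula: N_min = ceil(Sum of Task Times / Cycle Time)
N_min = ceil(91 min / 21 min) = ceil(4.3333)
N_min = 5 stations

5


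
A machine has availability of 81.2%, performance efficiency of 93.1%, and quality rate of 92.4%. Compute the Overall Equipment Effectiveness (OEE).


Formula: OEE = Availability * Performance * Quality / 10000
A * P = 81.2% * 93.1% / 100 = 75.6%
OEE = 75.6% * 92.4% / 100 = 69.9%

69.9%


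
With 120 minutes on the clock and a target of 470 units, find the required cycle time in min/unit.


Formula: CT = Available Time / Number of Units
CT = 120 min / 470 units
CT = 0.26 min/unit

0.26 min/unit


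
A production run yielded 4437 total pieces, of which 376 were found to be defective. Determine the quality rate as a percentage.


Formula: Quality Rate = Good Pieces / Total Pieces * 100
Good pieces = 4437 - 376 = 4061
QR = 4061 / 4437 * 100 = 91.5%

91.5%


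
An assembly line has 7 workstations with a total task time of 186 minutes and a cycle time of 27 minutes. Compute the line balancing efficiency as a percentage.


Formula: Efficiency = Sum of Task Times / (N_stations * CT) * 100
Total station capacity = 7 stations * 27 min = 189 min
Efficiency = 186 / 189 * 100 = 98.4%

98.4%


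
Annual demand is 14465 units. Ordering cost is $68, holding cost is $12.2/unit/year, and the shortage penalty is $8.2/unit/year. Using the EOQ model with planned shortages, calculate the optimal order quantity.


Formula: EOQ* = sqrt(2DS/H) * sqrt((H+P)/P)
Base EOQ = sqrt(2*14465*68/12.2) = 401.56 units
Correction = sqrt((12.2+8.2)/8.2) = 1.57728
EOQ* = 401.56 * 1.57728 = 633.4 units

633.4 units


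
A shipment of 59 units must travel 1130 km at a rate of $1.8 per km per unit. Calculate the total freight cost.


TC = dist * cost * units = 1130 * 1.8 * 59 = $120006.00

$120006.00


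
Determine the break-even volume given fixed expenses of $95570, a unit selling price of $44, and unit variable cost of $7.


Formula: BEQ = Fixed Costs / (Price - Variable Cost)
Contribution margin = $44 - $7 = $37/unit
BEQ = ceil($95570 / $37/unit) = ceil(2582.97) = 2583 units

2583 units


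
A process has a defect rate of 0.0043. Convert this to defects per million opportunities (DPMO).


DPMO = defect_rate * 1000000 = 0.0043 * 1000000

4300


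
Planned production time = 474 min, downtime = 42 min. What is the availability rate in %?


Formula: Availability = (Planned Time - Downtime) / Planned Time * 100
Uptime = 474 - 42 = 432 min
Availability = 432 / 474 * 100 = 91.1%

91.1%


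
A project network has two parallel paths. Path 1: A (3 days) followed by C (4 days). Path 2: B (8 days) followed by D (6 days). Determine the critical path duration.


Path 1 = 3 + 4 = 7 days
Path 2 = 8 + 6 = 14 days
Duration = max(7, 14) = 14 days

14 days


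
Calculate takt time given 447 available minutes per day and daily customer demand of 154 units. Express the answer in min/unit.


Formula: Takt Time = Available Production Time / Customer Demand
Takt = 447 min/day / 154 units/day
Takt = 2.9 min/unit

2.9 min/unit


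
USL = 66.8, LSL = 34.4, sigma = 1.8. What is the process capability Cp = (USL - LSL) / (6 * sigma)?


Cp = (66.8 - 34.4) / (6 * 1.8)

3.0


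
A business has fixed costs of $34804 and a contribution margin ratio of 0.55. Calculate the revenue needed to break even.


Formula: BER = Fixed Costs / Contribution Margin Ratio
BER = $34804 / 0.55
BER = $63280.00 (to the nearest cent)

$63280.00


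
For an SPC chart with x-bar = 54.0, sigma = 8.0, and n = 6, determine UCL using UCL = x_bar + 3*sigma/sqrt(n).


UCL = 54.0 + 3 * 8.0 / sqrt(6)

63.8


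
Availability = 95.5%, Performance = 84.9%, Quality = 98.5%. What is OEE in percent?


Formula: OEE = Availability * Performance * Quality / 10000
A * P = 95.5% * 84.9% / 100 = 81.08%
OEE = 81.08% * 98.5% / 100 = 79.9%

79.9%


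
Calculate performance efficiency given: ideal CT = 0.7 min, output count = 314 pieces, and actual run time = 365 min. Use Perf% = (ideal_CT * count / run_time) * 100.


Formula: Performance = (Ideal CT * Total Count) / Run Time * 100
Ideal output time = 0.7 * 314 = 219.8 min
Performance = 219.8 / 365 * 100 = 60.2%

60.2%


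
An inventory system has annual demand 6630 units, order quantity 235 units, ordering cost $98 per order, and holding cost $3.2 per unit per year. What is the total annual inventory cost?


TC = 6630/235 * 98 + 235/2 * 3.2

$3140.85


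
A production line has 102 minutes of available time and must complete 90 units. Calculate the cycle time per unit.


Formula: CT = Available Time / Number of Units
CT = 102 min / 90 units
CT = 1.13 min/unit

1.13 min/unit


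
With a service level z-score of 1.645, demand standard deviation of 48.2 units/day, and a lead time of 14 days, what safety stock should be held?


Formula: SS = z * sigma_d * sqrt(LT)
sqrt(LT) = sqrt(14) = 3.7417
SS = 1.645 * 48.2 * 3.7417
SS = 296.7 units

296.7 units


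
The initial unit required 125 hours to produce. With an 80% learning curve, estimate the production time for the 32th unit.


Formula: T_n = T_1 * (learning_rate)^(log2(n)) where learning_rate = rate/100
Doublings = log2(32) = 5
T_n = 125 * 0.8^5
T_n = 125 * 0.3277 = 41.0 hours

41.0 hours


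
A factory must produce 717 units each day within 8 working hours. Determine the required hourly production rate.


Formula: Production Rate = Daily Demand / Available Hours
Rate = 717 units/day / 8 hours/day
Rate = 89.6 units/hour

89.6 units/hour


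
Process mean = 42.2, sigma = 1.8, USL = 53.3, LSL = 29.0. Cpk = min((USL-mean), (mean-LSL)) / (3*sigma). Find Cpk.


Cpu = (53.3 - 42.2) / (3 * 1.8) = 2.06
Cpl = (42.2 - 29.0) / (3 * 1.8) = 2.44
Cpk = min(2.06, 2.44) = 2.06

2.06


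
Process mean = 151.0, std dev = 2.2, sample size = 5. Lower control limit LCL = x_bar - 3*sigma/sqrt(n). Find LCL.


LCL = 151.0 - 3 * 2.2 / sqrt(5)

148.05


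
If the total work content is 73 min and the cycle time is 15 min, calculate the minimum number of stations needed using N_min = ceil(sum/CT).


Formula: N_min = ceil(Sum of Task Times / Cycle Time)
N_min = ceil(73 min / 15 min) = ceil(4.8667)
N_min = 5 stations

5


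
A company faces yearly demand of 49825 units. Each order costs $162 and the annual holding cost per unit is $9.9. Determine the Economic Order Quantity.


Formula: EOQ = sqrt(2 * D * S / H)
Numerator: 2 * 49825 * 162 = 16143300
2DS/H = 16143300 / 9.9 = 1630636.4
EOQ = sqrt(1630636.4) = 1277.0 units

1277.0 units


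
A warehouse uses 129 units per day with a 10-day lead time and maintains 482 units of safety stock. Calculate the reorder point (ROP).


Formula: ROP = (Daily Demand * Lead Time) + Safety Stock
Demand during lead time = 129 * 10 = 1290 units
ROP = 1290 + 482 = 1772 units

1772 units


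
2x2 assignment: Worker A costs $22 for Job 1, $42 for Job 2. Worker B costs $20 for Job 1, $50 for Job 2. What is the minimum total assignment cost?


Option 1: A->1 + B->2 = $22 + $50 = $72
Option 2: A->2 + B->1 = $42 + $20 = $62
Min cost = min($72, $62) = $62

$62


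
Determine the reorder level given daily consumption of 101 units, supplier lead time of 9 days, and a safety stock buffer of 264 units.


Formula: ROP = (Daily Demand * Lead Time) + Safety Stock
Demand during lead time = 101 * 9 = 909 units
ROP = 909 + 264 = 1173 units

1173 units


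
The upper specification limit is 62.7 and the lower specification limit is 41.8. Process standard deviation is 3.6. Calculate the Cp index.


Cp = (62.7 - 41.8) / (6 * 3.6)

0.97


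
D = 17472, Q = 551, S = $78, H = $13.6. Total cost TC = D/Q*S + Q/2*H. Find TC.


TC = 17472/551 * 78 + 551/2 * 13.6

$6220.15


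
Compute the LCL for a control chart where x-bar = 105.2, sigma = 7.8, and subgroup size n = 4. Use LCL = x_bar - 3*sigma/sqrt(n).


LCL = 105.2 - 3 * 7.8 / sqrt(4)

93.5


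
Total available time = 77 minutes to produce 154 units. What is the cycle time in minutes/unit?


Formula: CT = Available Time / Number of Units
CT = 77 min / 154 units
CT = 0.5 min/unit

0.5 min/unit


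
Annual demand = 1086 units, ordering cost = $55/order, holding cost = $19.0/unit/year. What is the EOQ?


Formula: EOQ = sqrt(2 * D * S / H)
Numerator: 2 * 1086 * 55 = 119460
2DS/H = 119460 / 19.0 = 6287.4
EOQ = sqrt(6287.4) = 79.3 units

79.3 units


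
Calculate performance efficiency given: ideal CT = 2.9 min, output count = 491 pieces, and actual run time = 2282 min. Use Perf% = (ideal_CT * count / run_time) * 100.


Formula: Performance = (Ideal CT * Total Count) / Run Time * 100
Ideal output time = 2.9 * 491 = 1423.9 min
Performance = 1423.9 / 2282 * 100 = 62.4%

62.4%


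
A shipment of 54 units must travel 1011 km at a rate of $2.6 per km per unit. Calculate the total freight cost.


TC = dist * cost * units = 1011 * 2.6 * 54 = $141944.40

$141944.40


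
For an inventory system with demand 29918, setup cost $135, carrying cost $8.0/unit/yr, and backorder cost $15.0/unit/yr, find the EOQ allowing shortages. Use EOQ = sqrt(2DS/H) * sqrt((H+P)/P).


Formula: EOQ* = sqrt(2DS/H) * sqrt((H+P)/P)
Base EOQ = sqrt(2*29918*135/8.0) = 1004.85 units
Correction = sqrt((8.0+15.0)/15.0) = 1.23828
EOQ* = 1004.85 * 1.23828 = 1244.3 units

1244.3 units


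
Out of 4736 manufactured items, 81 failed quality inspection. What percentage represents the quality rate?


Formula: Quality Rate = Good Pieces / Total Pieces * 100
Good pieces = 4736 - 81 = 4655
QR = 4655 / 4736 * 100 = 98.3%

98.3%


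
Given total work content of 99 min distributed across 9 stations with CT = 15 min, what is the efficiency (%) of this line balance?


Formula: Efficiency = Sum of Task Times / (N_stations * CT) * 100
Total station capacity = 9 stations * 15 min = 135 min
Efficiency = 99 / 135 * 100 = 73.3%

73.3%


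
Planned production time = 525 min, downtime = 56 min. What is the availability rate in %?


Formula: Availability = (Planned Time - Downtime) / Planned Time * 100
Uptime = 525 - 56 = 469 min
Availability = 469 / 525 * 100 = 89.3%

89.3%


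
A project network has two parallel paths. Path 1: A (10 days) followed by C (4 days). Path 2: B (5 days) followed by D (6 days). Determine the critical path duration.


Path 1 = 10 + 4 = 14 days
Path 2 = 5 + 6 = 11 days
Duration = max(14, 11) = 14 days

14 days


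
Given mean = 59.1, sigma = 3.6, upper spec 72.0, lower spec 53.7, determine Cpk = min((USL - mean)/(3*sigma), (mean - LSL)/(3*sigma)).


Cpu = (72.0 - 59.1) / (3 * 3.6) = 1.19
Cpl = (59.1 - 53.7) / (3 * 3.6) = 0.5
Cpk = min(1.19, 0.5) = 0.5

0.5


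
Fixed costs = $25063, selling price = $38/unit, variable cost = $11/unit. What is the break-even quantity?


Formula: BEQ = Fixed Costs / (Price - Variable Cost)
Contribution margin = $38 - $11 = $27/unit
BEQ = ceil($25063 / $27/unit) = ceil(928.26) = 929 units

929 units


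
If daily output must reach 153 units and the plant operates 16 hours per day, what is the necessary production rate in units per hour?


Formula: Production Rate = Daily Demand / Available Hours
Rate = 153 units/day / 16 hours/day
Rate = 9.6 units/hour

9.6 units/hour
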